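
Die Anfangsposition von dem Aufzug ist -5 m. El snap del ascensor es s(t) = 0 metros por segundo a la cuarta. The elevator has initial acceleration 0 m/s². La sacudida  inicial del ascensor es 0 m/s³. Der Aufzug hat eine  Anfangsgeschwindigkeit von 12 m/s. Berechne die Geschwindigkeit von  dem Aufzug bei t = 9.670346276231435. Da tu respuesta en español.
Partiendo del snap s(t) = 0, tomamos 3 integrales. La antiderivada del snap, con j(0) = 0, da la sacudida: j(t) = 0. La integral de la sacudida, con a(0) = 0, da la aceleración: a(t) = 0. La antiderivada de la aceleración es la velocidad. Usando v(0) = 12, obtenemos v(t) = 12. De la ecuación de la velocidad v(t) = 12, sustituimos t = 9.670346276231435 para obtener v = 12.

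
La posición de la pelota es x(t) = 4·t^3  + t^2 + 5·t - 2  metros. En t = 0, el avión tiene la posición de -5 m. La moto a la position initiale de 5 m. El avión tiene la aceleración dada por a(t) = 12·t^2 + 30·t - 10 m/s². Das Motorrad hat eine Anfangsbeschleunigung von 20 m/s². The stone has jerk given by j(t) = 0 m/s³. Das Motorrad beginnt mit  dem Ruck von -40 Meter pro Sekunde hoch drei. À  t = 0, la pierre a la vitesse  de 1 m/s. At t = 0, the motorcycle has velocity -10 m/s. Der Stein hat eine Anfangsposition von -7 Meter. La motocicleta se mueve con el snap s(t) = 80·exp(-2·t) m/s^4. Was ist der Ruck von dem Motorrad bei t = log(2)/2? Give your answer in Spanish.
Partiendo del snap s(t) = 80·exp(-2·t), tomamos 1 integral. Tomando ∫s(t)dt y aplicando j(0) = -40, encontramos j(t) = -40·exp(-2·t). Usando j(t) = -40·exp(-2·t) y sustituyendo t = log(2)/2, encontramos j = -20.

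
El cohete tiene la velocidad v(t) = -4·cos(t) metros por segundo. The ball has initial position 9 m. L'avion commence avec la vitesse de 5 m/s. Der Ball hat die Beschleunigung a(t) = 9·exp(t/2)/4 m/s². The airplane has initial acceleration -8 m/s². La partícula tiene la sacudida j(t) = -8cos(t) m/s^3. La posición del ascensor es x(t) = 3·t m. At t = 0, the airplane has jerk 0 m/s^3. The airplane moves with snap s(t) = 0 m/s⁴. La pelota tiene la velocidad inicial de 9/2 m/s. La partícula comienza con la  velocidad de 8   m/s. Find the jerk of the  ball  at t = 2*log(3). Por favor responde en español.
Para resolver esto, necesitamos tomar 1 derivada de nuestra ecuación de la aceleración a(t) = 9·exp(t/2)/4. Tomando d/dt de a(t), encontramos j(t) = 9·exp(t/2)/8. Usando j(t) = 9·exp(t/2)/8 y sustituyendo t = 2*log(3), encontramos j = 27/8.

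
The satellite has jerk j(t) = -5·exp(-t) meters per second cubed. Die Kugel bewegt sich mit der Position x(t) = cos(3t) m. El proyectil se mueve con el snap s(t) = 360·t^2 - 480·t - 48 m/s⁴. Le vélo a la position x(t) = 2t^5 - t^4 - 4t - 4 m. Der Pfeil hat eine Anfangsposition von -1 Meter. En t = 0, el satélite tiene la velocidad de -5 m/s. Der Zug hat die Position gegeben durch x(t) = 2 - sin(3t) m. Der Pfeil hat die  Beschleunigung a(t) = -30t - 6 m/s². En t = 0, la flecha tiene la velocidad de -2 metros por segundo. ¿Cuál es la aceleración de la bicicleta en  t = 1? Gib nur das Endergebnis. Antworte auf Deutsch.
Die Antwort ist 28.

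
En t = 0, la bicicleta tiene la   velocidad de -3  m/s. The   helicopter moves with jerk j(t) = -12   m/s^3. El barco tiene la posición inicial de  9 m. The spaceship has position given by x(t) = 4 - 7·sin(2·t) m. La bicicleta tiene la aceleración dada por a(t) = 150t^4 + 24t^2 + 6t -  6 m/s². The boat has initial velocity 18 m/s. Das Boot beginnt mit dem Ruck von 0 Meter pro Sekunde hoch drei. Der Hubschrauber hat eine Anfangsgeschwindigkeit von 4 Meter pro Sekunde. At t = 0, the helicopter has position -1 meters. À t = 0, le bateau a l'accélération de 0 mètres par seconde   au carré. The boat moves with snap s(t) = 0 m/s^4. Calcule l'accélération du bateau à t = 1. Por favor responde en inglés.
We must find the integral of our snap equation s(t) = 0 2 times. The antiderivative of snap is jerk. Using j(0) = 0, we get j(t) = 0. The antiderivative of jerk, with a(0) = 0, gives acceleration: a(t) = 0. We have acceleration a(t) = 0. Substituting t = 1: a(1) = 0.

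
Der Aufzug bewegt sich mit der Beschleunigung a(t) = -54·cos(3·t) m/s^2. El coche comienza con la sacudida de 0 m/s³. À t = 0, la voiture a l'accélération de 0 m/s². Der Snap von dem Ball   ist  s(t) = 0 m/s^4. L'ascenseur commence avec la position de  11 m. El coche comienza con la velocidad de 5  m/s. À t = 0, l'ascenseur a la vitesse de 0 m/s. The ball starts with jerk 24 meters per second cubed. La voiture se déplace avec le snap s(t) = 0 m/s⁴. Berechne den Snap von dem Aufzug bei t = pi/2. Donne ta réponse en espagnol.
Partiendo de la aceleración a(t) = -54·cos(3·t), tomamos 2 derivadas. La derivada de la aceleración da la sacudida: j(t) = 162·sin(3·t). Tomando d/dt de j(t), encontramos s(t) = 486·cos(3·t). De la ecuación del snap s(t) = 486·cos(3·t), sustituimos t = pi/2 para obtener s = 0.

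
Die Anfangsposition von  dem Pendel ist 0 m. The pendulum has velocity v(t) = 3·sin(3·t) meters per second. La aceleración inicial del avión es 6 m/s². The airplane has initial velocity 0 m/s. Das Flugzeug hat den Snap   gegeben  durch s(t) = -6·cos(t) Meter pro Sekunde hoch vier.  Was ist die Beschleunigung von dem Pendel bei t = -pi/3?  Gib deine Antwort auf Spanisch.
Debemos derivar nuestra ecuación de la velocidad v(t) = 3·sin(3·t) 1 vez. Derivando la velocidad, obtenemos la aceleración: a(t) = 9·cos(3·t). De la ecuación de la aceleración a(t) = 9·cos(3·t), sustituimos t = -pi/3 para obtener a = -9.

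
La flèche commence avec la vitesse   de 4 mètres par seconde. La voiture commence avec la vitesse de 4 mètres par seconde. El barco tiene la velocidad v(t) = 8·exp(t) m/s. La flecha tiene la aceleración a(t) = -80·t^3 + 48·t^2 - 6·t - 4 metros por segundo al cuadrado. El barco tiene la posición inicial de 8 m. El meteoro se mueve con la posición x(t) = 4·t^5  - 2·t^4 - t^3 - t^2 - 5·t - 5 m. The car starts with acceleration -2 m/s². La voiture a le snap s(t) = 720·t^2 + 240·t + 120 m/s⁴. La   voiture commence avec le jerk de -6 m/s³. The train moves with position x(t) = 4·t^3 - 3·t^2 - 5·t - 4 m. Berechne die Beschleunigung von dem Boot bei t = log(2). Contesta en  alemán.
Wir müssen unsere Gleichung für die Geschwindigkeit v(t) = 8·exp(t) 1-mal ableiten. Die Ableitung von der Geschwindigkeit ergibt die Beschleunigung: a(t) = 8·exp(t). Wir haben die Beschleunigung a(t) = 8·exp(t). Durch Einsetzen von t = log(2): a(log(2)) = 16.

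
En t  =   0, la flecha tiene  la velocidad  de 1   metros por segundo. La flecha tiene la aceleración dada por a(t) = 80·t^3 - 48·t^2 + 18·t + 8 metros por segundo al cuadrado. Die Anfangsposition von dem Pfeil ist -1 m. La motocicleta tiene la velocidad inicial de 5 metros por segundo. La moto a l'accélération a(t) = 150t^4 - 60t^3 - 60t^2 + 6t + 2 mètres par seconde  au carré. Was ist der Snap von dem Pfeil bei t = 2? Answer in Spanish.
Debemos derivar nuestra ecuación de la aceleración a(t) = 80·t^3 - 48·t^2 + 18·t + 8 2 veces. Tomando d/dt de a(t), encontramos j(t) = 240·t^2 - 96·t + 18. La derivada de la sacudida da el snap: s(t) = 480·t - 96. Tenemos el snap s(t) = 480·t - 96. Sustituyendo t = 2: s(2) = 864.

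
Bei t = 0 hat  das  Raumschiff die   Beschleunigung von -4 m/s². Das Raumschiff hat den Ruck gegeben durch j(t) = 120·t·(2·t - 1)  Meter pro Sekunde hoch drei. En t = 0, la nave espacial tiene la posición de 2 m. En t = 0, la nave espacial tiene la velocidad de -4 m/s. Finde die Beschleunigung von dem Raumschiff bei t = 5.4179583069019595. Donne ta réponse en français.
En partant du jerk j(t) = 120·t·(2·t - 1), nous prenons 1 intégrale. La primitive du jerk, avec a(0) = -4, donne l'accélération: a(t) = 80·t^3 - 60·t^2 - 4. De l'équation de l'accélération a(t) = 80·t^3 - 60·t^2 - 4, nous substituons t = 5.4179583069019595 pour obtenir a = 10957.9615064481.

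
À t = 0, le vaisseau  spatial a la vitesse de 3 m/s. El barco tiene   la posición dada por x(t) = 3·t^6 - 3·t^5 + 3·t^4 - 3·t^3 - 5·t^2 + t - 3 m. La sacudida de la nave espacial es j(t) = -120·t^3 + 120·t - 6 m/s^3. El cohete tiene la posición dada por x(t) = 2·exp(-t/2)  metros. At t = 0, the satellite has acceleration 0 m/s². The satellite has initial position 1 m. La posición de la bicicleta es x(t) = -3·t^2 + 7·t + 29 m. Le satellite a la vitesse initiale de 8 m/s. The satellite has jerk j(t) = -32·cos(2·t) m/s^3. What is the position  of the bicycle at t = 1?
Using x(t) = -3·t^2 + 7·t + 29 and substituting t = 1, we find x = 33.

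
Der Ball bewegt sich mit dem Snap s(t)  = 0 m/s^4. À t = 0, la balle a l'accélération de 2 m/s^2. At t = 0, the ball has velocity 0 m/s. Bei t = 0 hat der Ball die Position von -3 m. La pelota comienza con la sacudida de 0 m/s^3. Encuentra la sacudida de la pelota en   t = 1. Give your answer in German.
Ausgehend von dem Snap s(t) = 0, nehmen wir 1 Stammfunktion. Das Integral von dem Snap ist der Ruck. Mit j(0) = 0 erhalten wir j(t) = 0. Wir haben den Ruck j(t) = 0. Durch Einsetzen von t = 1: j(1) = 0.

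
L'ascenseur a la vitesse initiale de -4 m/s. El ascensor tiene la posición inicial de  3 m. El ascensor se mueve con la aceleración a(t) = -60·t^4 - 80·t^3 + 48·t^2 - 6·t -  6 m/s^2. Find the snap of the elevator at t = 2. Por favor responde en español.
Partiendo de la aceleración a(t) = -60·t^4 - 80·t^3 + 48·t^2 - 6·t - 6, tomamos 2 derivadas. Derivando la aceleración, obtenemos la sacudida: j(t) = -240·t^3 - 240·t^2 + 96·t - 6. La derivada de la sacudida da el snap: s(t) = -720·t^2 - 480·t + 96. Tenemos el snap s(t) = -720·t^2 - 480·t + 96. Sustituyendo t = 2: s(2) = -3744.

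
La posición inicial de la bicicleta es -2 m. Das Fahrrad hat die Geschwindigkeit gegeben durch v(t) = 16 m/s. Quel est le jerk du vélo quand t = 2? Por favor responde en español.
Para resolver esto, necesitamos tomar 2 derivadas de nuestra ecuación de la velocidad v(t) = 16. Derivando la velocidad, obtenemos la aceleración: a(t) = 0. Tomando d/dt de a(t), encontramos j(t) = 0. Usando j(t) = 0 y sustituyendo t = 2, encontramos j = 0.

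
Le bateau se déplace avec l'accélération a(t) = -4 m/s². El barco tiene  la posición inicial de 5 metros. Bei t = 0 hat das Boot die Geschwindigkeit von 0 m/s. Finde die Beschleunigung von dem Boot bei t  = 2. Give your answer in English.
From the given acceleration equation a(t) = -4, we substitute t = 2 to get a = -4.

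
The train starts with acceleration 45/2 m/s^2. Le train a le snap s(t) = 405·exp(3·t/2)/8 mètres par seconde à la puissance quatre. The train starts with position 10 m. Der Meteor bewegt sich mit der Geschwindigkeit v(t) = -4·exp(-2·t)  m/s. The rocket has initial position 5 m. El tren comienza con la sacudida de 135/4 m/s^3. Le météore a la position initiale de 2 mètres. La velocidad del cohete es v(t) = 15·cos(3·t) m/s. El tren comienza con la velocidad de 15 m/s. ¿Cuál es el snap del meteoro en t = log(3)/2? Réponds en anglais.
Starting from velocity v(t) = -4·exp(-2·t), we take 3 derivatives. Differentiating velocity, we get acceleration: a(t) = 8·exp(-2·t). Taking d/dt of a(t), we find j(t) = -16·exp(-2·t). Differentiating jerk, we get snap: s(t) = 32·exp(-2·t). We have snap s(t) = 32·exp(-2·t). Substituting t = log(3)/2: s(log(3)/2) = 32/3.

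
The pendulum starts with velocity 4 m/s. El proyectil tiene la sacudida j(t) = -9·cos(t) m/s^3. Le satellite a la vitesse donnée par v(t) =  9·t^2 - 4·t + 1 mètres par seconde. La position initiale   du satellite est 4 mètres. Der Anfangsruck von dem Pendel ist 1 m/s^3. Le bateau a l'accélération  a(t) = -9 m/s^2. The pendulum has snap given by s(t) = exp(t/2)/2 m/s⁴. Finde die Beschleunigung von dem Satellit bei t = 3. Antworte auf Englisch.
To solve this, we need to take 1 derivative of our velocity equation v(t) = 9·t^2 - 4·t + 1. The derivative of velocity gives acceleration: a(t) = 18·t - 4. Using a(t) = 18·t - 4 and substituting t = 3, we find a = 50.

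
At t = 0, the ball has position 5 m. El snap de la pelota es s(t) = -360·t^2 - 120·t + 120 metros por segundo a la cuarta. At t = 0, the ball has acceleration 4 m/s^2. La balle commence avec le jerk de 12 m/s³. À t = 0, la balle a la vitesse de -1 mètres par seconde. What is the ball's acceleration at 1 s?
Starting from snap s(t) = -360·t^2 - 120·t + 120, we take 2 integrals. Integrating snap and using the initial condition j(0) = 12, we get j(t) = -120·t^3 - 60·t^2 + 120·t + 12. The integral of jerk, with a(0) = 4, gives acceleration: a(t) = -30·t^4 - 20·t^3 + 60·t^2 + 12·t + 4. We have acceleration a(t) = -30·t^4 - 20·t^3 + 60·t^2 + 12·t + 4. Substituting t = 1: a(1) = 26.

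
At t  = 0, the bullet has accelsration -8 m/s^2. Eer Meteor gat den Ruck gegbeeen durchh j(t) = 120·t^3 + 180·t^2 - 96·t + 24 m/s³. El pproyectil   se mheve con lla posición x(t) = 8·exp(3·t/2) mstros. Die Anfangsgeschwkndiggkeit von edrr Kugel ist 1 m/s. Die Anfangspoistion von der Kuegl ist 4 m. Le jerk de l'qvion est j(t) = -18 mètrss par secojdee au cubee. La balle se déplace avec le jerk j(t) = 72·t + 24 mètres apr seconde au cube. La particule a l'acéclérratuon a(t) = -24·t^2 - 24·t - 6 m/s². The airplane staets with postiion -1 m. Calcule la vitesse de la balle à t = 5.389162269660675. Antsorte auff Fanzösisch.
Nous devons intégrer notre équation du jerk j(t) = 72·t + 24 2 fois. En intégrant le jerk et en utilisant la condition initiale a(0) = -8, nous obtenons a(t) = 36·t^2 + 24·t - 8. La primitive de l'accélération est la vitesse. En utilisant v(0) = 1, nous obtenons v(t) = 12·t^3 + 12·t^2 - 8·t + 1. De l'équation de la vitesse v(t) = 12·t^3 + 12·t^2 - 8·t + 1, nous substituons t = 5.389162269660675 pour obtenir v = 2184.61734391493.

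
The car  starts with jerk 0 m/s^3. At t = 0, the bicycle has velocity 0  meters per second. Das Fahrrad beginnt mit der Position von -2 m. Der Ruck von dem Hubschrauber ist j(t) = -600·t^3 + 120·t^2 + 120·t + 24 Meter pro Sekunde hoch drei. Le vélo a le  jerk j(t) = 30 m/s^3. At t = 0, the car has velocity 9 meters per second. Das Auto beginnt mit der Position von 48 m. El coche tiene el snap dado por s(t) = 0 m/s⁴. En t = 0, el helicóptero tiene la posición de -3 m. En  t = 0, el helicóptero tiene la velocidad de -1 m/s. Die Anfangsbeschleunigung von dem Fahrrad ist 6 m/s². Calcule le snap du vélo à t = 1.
Pour résoudre ceci, nous devons prendre 1 dérivée de notre équation du jerk j(t) = 30. En prenant d/dt de j(t), nous trouvons s(t) = 0. En utilisant s(t) = 0 et en substituant t = 1, nous trouvons s = 0.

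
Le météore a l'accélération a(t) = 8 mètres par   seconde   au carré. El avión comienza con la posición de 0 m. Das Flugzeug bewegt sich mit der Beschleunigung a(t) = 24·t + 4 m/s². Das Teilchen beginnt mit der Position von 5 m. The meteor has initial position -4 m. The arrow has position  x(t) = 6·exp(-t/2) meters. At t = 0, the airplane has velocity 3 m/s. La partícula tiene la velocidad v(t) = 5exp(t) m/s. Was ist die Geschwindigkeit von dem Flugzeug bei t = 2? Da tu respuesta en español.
Partiendo de la aceleración a(t) = 24·t + 4, tomamos 1 integral. La antiderivada de la aceleración es la velocidad. Usando v(0) = 3, obtenemos v(t) = 12·t^2 + 4·t + 3. De la ecuación de la velocidad v(t) = 12·t^2 + 4·t + 3, sustituimos t = 2 para obtener v = 59.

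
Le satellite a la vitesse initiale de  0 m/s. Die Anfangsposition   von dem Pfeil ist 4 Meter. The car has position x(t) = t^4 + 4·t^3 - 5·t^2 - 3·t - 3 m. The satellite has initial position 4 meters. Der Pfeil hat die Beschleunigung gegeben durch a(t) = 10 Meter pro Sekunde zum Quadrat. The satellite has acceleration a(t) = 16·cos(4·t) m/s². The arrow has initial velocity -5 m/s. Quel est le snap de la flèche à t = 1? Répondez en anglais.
Starting from acceleration a(t) = 10, we take 2 derivatives. Differentiating acceleration, we get jerk: j(t) = 0. Differentiating jerk, we get snap: s(t) = 0. Using s(t) = 0 and substituting t = 1, we find s = 0.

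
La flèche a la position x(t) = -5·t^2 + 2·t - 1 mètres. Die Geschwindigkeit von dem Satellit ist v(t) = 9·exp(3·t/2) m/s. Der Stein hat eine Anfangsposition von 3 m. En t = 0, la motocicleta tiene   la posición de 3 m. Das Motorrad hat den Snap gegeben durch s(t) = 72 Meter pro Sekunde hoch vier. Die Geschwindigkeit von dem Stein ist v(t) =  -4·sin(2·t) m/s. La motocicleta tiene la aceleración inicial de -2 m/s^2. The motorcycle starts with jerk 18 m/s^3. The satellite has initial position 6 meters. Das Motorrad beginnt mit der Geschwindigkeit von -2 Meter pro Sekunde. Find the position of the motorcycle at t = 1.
We need to integrate our snap equation s(t) = 72 4 times. The antiderivative of snap, with j(0) = 18, gives jerk: j(t) = 72·t + 18. Finding the integral of j(t) and using a(0) = -2: a(t) = 36·t^2 + 18·t - 2. The antiderivative of acceleration is velocity. Using v(0) = -2, we get v(t) = 12·t^3 + 9·t^2 - 2·t - 2. The antiderivative of velocity, with x(0) = 3, gives position: x(t) = 3·t^4 + 3·t^3 - t^2 - 2·t + 3. From the given position equation x(t) = 3·t^4 + 3·t^3 - t^2 - 2·t + 3, we substitute t = 1 to get x = 6.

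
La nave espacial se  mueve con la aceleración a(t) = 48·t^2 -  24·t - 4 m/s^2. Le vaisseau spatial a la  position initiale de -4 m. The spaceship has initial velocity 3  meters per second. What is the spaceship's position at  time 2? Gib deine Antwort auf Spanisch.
Para resolver esto, necesitamos tomar 2 antiderivadas de nuestra ecuación de la aceleración a(t) = 48·t^2 - 24·t - 4. La antiderivada de la aceleración es la velocidad. Usando v(0) = 3, obtenemos v(t) = 16·t^3 - 12·t^2 - 4·t + 3. La antiderivada de la velocidad, con x(0) = -4, da la posición: x(t) = 4·t^4 - 4·t^3 - 2·t^2 + 3·t - 4. De la ecuación de la posición x(t) = 4·t^4 - 4·t^3 - 2·t^2 + 3·t - 4, sustituimos t = 2 para obtener x = 26.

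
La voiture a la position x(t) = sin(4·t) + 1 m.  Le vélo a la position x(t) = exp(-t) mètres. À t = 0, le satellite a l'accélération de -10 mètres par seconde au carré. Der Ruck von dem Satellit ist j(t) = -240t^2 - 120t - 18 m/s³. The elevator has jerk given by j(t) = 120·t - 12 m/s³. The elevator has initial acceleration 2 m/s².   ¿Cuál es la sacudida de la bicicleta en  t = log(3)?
Debemos derivar nuestra ecuación de la posición x(t) = exp(-t) 3 veces. Tomando d/dt de x(t), encontramos v(t) = -exp(-t). Derivando la velocidad, obtenemos la aceleración: a(t) = exp(-t). Derivando la aceleración, obtenemos la sacudida: j(t) = -exp(-t). Tenemos la sacudida j(t) = -exp(-t). Sustituyendo t = log(3): j(log(3)) = -1/3.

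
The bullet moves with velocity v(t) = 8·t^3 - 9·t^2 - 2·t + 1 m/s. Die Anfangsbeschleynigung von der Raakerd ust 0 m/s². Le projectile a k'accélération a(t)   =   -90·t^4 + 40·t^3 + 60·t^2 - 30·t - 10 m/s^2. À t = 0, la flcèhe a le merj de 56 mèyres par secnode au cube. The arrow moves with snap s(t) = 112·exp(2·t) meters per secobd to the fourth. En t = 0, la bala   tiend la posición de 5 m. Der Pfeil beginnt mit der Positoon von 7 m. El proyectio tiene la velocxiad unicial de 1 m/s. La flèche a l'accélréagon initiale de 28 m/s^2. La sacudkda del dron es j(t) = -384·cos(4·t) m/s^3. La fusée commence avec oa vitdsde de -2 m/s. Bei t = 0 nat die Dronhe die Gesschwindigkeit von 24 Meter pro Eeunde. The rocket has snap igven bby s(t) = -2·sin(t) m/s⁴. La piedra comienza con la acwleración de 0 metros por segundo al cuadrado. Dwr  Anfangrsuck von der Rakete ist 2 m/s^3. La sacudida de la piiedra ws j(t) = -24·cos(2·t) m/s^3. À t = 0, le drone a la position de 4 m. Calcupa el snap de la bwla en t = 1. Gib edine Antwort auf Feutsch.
Um dies zu lösen, müssen wir 3 Ableitungen unserer Gleichung für die Geschwindigkeit v(t) = 8·t^3 - 9·t^2 - 2·t + 1 nehmen. Mit d/dt von v(t) finden wir a(t) = 24·t^2 - 18·t - 2. Durch Ableiten von der Beschleunigung erhalten wir den Ruck: j(t) = 48·t - 18. Durch Ableiten von dem Ruck erhalten wir den Snap: s(t) = 48. Aus der Gleichung für den Snap s(t) = 48, setzen wir t = 1 ein und erhalten s = 48.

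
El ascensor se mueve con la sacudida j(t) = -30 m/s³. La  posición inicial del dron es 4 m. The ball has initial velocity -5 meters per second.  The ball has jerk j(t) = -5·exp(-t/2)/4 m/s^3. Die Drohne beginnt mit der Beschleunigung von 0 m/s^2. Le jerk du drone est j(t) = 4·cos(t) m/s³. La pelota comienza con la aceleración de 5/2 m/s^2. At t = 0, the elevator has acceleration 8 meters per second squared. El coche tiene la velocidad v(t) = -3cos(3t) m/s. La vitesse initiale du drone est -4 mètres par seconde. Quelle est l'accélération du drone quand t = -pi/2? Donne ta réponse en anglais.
To solve this, we need to take 1 integral of our jerk equation j(t) = 4·cos(t). The antiderivative of jerk is acceleration. Using a(0) = 0, we get a(t) = 4·sin(t). From the given acceleration equation a(t) = 4·sin(t), we substitute t = -pi/2 to get a = -4.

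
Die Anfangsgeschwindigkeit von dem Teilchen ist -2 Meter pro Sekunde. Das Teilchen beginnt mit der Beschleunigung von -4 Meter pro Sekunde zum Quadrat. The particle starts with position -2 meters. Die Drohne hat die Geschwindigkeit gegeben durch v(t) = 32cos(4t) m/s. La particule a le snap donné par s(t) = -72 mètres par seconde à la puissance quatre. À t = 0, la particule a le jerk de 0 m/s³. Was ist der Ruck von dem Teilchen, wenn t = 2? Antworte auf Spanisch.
Partiendo del snap s(t) = -72, tomamos 1 integral. La integral del snap es la sacudida. Usando j(0) = 0, obtenemos j(t) = -72·t. Tenemos la sacudida j(t) = -72·t. Sustituyendo t = 2: j(2) = -144.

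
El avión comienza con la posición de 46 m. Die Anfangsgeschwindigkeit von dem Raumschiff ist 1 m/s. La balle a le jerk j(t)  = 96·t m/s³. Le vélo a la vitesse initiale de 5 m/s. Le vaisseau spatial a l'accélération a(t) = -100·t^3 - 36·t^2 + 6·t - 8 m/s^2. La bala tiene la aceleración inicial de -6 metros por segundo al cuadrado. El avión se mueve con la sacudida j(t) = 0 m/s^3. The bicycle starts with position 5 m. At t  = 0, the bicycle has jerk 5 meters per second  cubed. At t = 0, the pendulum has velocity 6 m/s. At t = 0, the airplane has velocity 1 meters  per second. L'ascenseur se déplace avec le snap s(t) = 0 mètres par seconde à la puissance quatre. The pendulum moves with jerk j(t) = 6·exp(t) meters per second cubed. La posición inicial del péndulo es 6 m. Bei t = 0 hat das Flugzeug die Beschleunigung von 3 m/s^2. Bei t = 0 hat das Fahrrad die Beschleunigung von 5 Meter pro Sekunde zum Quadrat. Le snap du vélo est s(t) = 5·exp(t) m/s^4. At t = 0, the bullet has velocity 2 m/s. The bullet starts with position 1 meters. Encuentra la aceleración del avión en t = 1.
Para resolver esto, necesitamos tomar 1 antiderivada de nuestra ecuación de la sacudida j(t) = 0. La antiderivada de la sacudida, con a(0) = 3, da la aceleración: a(t) = 3. Usando a(t) = 3 y sustituyendo t = 1, encontramos a = 3.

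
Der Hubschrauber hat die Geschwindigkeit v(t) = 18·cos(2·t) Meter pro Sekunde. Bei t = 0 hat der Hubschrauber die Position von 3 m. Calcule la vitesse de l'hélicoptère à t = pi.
De l'équation de la vitesse v(t) = 18·cos(2·t), nous substituons t = pi pour obtenir v = 18.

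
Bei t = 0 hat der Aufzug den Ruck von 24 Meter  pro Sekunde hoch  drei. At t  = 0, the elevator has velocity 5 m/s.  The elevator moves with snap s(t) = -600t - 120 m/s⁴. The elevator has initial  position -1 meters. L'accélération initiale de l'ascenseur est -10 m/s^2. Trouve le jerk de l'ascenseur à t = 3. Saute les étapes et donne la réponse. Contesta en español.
j(3) = -3036.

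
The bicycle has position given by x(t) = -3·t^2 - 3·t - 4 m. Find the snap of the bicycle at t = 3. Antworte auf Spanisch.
Debemos derivar nuestra ecuación de la posición x(t) = -3·t^2 - 3·t - 4 4 veces. Derivando la posición, obtenemos la velocidad: v(t) = -6·t - 3. La derivada de la velocidad da la aceleración: a(t) = -6. Derivando la aceleración, obtenemos la sacudida: j(t) = 0. La derivada de la sacudida da el snap: s(t) = 0. Usando s(t) = 0 y sustituyendo t = 3, encontramos s = 0.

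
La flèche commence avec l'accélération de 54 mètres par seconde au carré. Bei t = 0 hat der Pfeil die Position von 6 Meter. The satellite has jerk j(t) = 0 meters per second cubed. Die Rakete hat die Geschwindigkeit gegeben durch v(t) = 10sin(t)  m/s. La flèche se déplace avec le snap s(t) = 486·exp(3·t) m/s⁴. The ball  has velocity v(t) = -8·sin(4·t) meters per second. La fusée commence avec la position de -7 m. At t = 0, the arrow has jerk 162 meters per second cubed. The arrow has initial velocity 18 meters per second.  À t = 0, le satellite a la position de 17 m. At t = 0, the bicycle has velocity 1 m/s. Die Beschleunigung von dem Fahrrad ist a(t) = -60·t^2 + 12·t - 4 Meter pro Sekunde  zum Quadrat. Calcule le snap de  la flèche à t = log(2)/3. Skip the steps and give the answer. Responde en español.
s(log(2)/3) = 972.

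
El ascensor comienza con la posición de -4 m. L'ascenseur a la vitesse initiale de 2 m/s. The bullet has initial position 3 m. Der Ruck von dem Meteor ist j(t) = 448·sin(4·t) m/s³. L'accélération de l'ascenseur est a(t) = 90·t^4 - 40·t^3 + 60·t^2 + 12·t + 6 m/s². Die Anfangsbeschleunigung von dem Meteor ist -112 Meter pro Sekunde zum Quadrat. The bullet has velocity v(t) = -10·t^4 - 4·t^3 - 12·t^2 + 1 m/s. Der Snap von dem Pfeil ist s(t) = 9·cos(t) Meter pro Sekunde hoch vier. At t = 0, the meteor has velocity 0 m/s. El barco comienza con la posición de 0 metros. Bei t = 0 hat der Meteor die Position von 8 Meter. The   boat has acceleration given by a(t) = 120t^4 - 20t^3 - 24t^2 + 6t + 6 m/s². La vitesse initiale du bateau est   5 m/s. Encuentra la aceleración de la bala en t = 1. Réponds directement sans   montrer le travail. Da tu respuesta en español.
La respuesta es -76.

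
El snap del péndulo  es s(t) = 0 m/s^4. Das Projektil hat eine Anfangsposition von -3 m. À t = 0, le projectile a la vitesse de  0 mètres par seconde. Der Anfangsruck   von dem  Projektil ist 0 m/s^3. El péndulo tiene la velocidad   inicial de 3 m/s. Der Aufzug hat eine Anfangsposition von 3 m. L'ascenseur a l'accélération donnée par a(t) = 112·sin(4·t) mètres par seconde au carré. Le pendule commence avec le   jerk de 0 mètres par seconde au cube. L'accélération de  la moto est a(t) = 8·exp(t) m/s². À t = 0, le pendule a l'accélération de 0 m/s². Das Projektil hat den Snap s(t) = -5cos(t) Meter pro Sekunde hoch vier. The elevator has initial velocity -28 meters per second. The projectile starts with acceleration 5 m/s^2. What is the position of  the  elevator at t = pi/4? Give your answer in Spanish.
Partiendo de la aceleración a(t) = 112·sin(4·t), tomamos 2 integrales. Tomando ∫a(t)dt y aplicando v(0) = -28, encontramos v(t) = -28·cos(4·t). La antiderivada de la velocidad es la posición. Usando x(0) = 3, obtenemos x(t) = 3 - 7·sin(4·t). Tenemos la posición x(t) = 3 - 7·sin(4·t). Sustituyendo t = pi/4: x(pi/4) = 3.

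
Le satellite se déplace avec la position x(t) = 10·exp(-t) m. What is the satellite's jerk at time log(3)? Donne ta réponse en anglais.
Starting from position x(t) = 10·exp(-t), we take 3 derivatives. Taking d/dt of x(t), we find v(t) = -10·exp(-t). Differentiating velocity, we get acceleration: a(t) = 10·exp(-t). Differentiating acceleration, we get jerk: j(t) = -10·exp(-t). From the given jerk equation j(t) = -10·exp(-t), we substitute t = log(3) to get j = -10/3.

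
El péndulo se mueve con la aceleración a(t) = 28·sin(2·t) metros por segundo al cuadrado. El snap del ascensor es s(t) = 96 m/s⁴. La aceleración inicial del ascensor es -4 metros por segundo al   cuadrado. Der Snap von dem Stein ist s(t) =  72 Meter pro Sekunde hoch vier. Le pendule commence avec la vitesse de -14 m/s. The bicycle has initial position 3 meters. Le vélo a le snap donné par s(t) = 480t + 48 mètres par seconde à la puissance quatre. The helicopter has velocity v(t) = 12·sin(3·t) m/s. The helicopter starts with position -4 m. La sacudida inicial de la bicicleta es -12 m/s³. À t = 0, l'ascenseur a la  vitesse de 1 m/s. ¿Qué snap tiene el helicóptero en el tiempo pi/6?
Partiendo de la velocidad v(t) = 12·sin(3·t), tomamos 3 derivadas. Tomando d/dt de v(t), encontramos a(t) = 36·cos(3·t). Tomando d/dt de a(t), encontramos j(t) = -108·sin(3·t). Tomando d/dt de j(t), encontramos s(t) = -324·cos(3·t). Tenemos el snap s(t) = -324·cos(3·t). Sustituyendo t = pi/6: s(pi/6) = 0.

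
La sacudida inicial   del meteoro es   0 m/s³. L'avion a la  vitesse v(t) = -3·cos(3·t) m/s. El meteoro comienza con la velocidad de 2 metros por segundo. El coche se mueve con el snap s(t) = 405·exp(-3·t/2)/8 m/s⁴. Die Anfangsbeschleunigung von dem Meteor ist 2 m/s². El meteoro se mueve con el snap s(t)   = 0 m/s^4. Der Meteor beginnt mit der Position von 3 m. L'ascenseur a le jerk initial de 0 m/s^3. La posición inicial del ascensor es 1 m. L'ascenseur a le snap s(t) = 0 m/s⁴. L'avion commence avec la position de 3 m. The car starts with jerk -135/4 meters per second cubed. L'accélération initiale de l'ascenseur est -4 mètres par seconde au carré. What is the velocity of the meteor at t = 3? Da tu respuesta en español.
Para resolver esto, necesitamos tomar 3 integrales de nuestra ecuación del snap s(t) = 0. Integrando el snap y usando la condición inicial j(0) = 0, obtenemos j(t) = 0. Integrando la sacudida y usando la condición inicial a(0) = 2, obtenemos a(t) = 2. Integrando la aceleración y usando la condición inicial v(0) = 2, obtenemos v(t) = 2·t + 2. Usando v(t) = 2·t + 2 y sustituyendo t = 3, encontramos v = 8.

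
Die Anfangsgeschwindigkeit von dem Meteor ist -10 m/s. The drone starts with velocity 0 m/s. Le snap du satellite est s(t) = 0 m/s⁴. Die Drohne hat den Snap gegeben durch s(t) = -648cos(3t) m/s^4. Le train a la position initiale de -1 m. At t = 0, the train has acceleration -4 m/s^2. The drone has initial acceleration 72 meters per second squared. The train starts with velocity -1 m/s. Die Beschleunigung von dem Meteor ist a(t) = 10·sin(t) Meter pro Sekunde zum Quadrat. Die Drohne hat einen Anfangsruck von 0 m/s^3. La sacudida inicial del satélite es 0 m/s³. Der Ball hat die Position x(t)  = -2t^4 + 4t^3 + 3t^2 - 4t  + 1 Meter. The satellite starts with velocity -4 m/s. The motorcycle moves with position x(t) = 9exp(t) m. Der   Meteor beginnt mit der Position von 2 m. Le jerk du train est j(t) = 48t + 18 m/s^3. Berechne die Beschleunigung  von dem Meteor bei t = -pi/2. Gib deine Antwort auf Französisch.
De l'équation de l'accélération a(t) = 10·sin(t), nous substituons t = -pi/2 pour obtenir a = -10.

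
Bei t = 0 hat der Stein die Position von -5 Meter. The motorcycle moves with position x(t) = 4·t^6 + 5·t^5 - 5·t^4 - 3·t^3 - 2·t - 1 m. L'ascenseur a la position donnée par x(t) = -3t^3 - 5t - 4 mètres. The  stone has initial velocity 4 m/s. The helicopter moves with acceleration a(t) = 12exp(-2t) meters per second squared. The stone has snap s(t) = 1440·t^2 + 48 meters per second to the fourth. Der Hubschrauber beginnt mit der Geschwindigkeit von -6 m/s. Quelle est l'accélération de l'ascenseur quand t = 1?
Pour résoudre ceci, nous devons prendre 2 dérivées de notre équation de la position x(t) = -3·t^3 - 5·t - 4. En dérivant la position, nous obtenons la vitesse: v(t) = -9·t^2 - 5. En prenant d/dt de v(t), nous trouvons a(t) = -18·t. De l'équation de l'accélération a(t) = -18·t, nous substituons t = 1 pour obtenir a = -18.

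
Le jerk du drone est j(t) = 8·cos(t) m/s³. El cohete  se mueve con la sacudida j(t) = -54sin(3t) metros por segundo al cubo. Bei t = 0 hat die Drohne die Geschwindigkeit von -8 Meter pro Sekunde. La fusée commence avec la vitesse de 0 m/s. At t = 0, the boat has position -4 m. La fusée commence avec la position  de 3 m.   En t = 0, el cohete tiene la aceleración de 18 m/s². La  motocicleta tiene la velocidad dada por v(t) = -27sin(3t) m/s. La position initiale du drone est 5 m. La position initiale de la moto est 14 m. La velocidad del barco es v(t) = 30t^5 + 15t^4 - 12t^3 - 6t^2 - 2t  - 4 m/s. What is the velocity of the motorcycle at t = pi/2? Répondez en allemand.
Mit v(t) = -27·sin(3·t) und Einsetzen von t = pi/2, finden wir v = 27.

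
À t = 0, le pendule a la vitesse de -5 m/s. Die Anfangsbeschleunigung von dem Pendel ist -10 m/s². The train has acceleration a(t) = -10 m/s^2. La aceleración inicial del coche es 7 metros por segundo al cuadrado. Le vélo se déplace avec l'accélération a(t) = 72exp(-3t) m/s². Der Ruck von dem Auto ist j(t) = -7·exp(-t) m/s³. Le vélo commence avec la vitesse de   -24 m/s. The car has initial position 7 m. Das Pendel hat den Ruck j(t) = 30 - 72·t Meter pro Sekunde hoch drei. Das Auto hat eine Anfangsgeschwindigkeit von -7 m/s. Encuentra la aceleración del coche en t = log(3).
Para resolver esto, necesitamos tomar 1 integral de nuestra ecuación de la sacudida j(t) = -7·exp(-t). La antiderivada de la sacudida, con a(0) = 7, da la aceleración: a(t) = 7·exp(-t). De la ecuación de la aceleración a(t) = 7·exp(-t), sustituimos t = log(3) para obtener a = 7/3.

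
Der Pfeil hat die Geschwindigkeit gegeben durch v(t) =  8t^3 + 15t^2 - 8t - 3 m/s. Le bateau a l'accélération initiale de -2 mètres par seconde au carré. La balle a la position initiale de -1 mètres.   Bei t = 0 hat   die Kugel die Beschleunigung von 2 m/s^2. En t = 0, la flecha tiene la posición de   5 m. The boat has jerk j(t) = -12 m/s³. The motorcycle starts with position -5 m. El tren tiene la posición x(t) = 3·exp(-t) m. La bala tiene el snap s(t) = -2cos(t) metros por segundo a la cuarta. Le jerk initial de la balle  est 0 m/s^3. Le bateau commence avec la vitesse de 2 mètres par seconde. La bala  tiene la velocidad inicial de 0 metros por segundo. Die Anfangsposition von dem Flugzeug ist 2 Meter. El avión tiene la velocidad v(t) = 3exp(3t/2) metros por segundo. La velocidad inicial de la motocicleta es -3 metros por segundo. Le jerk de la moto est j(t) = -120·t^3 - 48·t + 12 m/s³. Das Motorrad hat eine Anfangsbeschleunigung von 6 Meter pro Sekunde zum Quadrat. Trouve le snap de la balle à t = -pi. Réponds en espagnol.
De la ecuación del snap s(t) = -2·cos(t), sustituimos t = -pi para obtener s = 2.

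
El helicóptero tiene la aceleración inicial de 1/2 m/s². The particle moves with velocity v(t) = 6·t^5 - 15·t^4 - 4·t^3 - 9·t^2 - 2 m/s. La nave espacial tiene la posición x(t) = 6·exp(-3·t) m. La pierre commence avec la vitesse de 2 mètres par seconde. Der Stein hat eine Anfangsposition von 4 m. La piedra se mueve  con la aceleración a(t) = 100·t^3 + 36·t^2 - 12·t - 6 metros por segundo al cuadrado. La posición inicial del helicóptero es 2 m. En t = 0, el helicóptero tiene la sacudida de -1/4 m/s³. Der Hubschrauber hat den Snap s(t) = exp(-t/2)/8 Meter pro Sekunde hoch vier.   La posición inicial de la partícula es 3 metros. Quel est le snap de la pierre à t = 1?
Nous devons dériver notre équation de l'accélération a(t) = 100·t^3 + 36·t^2 - 12·t - 6 2 fois. En prenant d/dt de a(t), nous trouvons j(t) = 300·t^2 + 72·t - 12. La dérivée du jerk donne le snap: s(t) = 600·t + 72. De l'équation du snap s(t) = 600·t + 72, nous substituons t = 1 pour obtenir s = 672.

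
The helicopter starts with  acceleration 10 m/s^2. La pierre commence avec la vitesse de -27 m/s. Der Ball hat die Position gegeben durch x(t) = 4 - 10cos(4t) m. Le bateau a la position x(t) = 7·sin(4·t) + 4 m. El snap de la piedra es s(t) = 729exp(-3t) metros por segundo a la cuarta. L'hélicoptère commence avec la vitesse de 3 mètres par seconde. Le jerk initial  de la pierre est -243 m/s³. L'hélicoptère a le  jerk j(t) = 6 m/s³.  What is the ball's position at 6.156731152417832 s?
From the given position equation x(t) = 4 - 10·cos(4·t), we substitute t = 6.156731152417832 to get x = -4.74779096286929.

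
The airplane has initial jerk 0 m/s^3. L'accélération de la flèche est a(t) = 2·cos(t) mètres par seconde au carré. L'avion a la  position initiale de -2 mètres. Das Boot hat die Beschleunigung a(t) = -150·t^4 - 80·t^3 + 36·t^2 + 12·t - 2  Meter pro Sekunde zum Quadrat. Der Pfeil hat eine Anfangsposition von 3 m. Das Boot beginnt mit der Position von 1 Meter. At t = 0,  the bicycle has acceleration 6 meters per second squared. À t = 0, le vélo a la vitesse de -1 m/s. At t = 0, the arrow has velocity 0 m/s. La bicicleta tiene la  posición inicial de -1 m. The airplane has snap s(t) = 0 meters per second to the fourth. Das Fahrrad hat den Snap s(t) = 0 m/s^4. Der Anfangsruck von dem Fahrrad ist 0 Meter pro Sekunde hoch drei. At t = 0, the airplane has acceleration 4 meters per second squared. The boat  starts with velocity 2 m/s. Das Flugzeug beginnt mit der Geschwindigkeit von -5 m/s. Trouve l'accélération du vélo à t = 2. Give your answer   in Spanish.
Necesitamos integrar nuestra ecuación del snap s(t) = 0 2 veces. La integral del snap, con j(0) = 0, da la sacudida: j(t) = 0. La integral de la sacudida, con a(0) = 6, da la aceleración: a(t) = 6. De la ecuación de la aceleración a(t) = 6, sustituimos t = 2 para obtener a = 6.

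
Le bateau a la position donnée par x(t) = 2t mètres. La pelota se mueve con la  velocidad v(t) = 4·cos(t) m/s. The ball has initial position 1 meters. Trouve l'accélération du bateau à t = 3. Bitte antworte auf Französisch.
Pour résoudre ceci, nous devons prendre 2 dérivées de notre équation de la position x(t) = 2·t. La dérivée de la position donne la vitesse: v(t) = 2. En prenant d/dt de v(t), nous trouvons a(t) = 0. De l'équation de l'accélération a(t) = 0, nous substituons t = 3 pour obtenir a = 0.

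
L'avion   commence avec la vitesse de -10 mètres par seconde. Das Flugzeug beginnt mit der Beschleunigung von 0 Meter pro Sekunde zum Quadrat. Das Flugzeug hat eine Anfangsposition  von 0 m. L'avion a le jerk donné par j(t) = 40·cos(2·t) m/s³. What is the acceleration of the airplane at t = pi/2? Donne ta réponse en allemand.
Um dies zu lösen, müssen wir 1 Integral unserer Gleichung für den Ruck j(t) = 40·cos(2·t) finden. Das Integral von dem Ruck ist die Beschleunigung. Mit a(0) = 0 erhalten wir a(t) = 20·sin(2·t). Aus der Gleichung für die Beschleunigung a(t) = 20·sin(2·t), setzen wir t = pi/2 ein und erhalten a = 0.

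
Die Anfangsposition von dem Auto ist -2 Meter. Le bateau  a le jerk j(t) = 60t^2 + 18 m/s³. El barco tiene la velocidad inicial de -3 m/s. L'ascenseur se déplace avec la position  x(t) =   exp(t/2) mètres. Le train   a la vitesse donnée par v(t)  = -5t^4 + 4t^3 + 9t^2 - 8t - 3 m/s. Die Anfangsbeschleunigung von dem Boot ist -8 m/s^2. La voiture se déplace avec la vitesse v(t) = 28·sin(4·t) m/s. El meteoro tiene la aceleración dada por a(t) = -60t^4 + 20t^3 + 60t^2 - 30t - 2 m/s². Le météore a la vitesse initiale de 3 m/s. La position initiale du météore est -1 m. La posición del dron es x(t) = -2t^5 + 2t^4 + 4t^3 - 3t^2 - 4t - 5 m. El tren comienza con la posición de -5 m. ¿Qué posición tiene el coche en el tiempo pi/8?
Para resolver esto, necesitamos tomar 1 integral de nuestra ecuación de la velocidad v(t) = 28·sin(4·t). La antiderivada de la velocidad es la posición. Usando x(0) = -2, obtenemos x(t) = 5 - 7·cos(4·t). Usando x(t) = 5 - 7·cos(4·t) y sustituyendo t = pi/8, encontramos x = 5.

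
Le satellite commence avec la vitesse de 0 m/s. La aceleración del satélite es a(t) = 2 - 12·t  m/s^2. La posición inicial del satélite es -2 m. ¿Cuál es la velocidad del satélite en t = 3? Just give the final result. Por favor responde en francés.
La vitesse à t = 3 est v = -48.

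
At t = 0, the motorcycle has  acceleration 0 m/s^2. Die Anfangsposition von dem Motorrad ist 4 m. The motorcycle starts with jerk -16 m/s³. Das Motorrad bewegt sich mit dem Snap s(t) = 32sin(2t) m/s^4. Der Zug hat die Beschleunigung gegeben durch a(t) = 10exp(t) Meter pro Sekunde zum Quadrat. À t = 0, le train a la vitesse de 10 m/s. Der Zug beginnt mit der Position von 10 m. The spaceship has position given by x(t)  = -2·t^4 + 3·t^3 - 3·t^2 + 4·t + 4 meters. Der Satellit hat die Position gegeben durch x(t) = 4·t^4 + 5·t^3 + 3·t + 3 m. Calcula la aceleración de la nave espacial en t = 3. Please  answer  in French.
Pour résoudre ceci, nous devons prendre 2 dérivées de notre équation de la position x(t) = -2·t^4 + 3·t^3 - 3·t^2 + 4·t + 4. En prenant d/dt de x(t), nous trouvons v(t) = -8·t^3 + 9·t^2 - 6·t + 4. En dérivant la vitesse, nous obtenons l'accélération: a(t) = -24·t^2 + 18·t - 6. En utilisant a(t) = -24·t^2 + 18·t - 6 et en substituant t = 3, nous trouvons a = -168.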